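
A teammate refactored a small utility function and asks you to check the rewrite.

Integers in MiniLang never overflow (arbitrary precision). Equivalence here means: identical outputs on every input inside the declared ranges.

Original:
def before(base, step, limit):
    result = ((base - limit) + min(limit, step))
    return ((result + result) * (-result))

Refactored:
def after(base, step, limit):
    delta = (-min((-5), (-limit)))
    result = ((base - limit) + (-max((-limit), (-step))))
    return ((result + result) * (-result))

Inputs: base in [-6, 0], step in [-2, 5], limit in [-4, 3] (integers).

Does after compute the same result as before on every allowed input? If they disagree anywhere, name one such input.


Whatever the rewrite altered, no input in the stated domain can expose a difference.
As a probe, take base=0, step=2, limit=-2: before runs result becomes 0; next final value 0; after runs delta becomes 5; next result becomes 0; next final value 0; both end at 0.
An exhaustive pass over the 448 declared inputs shows identical outputs.
verdict: equivalent


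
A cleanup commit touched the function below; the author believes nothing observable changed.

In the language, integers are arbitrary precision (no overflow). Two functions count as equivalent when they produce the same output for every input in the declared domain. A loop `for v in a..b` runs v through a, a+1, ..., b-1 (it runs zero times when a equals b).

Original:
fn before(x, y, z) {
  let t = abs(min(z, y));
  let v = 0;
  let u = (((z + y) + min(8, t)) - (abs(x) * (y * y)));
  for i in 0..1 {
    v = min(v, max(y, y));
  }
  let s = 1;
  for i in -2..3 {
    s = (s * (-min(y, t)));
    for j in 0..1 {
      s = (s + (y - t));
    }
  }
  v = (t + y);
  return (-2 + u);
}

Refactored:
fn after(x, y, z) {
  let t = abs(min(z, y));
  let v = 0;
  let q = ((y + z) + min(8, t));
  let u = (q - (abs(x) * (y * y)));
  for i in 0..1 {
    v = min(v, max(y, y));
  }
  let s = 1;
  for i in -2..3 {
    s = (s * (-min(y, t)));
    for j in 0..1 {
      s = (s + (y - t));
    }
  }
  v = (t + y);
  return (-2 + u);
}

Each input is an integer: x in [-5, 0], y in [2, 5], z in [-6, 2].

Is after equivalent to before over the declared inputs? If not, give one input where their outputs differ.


Equivalent — the differences include local variable names differ, and statement counts differ, yet no declared input distinguishes the two.
Tracing x=-4, y=2, z=-4: before: t := 4 | v := 0 | u := -14 | iter i=0: | v := 0 | s := 1 | iter i=-2: | s := -2 | iter j=0: | s := -4 | iter i=-1: | s := 8 | iter j=0: | s := 6 | iter i=0: | s := -12 | iter j=0: | s := -14 | iter i=1: | s := 28 | iter j=0: | s := 26 | iter i=2: | s := -52 | iter j=0: | s := -54 | v := 6 | result -16 | after: t := 4 | v := 0 | q := 2 | u := -14 | iter i=0: | v := 0 | s := 1 | iter i=-2: | s := -2 | iter j=0: | s := -4 | iter i=-1: | s := 8 | iter j=0: | s := 6 | iter i=0: | s := -12 | iter j=0: | s := -14 | iter i=1: | s := 28 | iter j=0: | s := 26 | iter i=2: | s := -52 | iter j=0: | s := -54 | v := 6 | result -16 — matching result -16.
An exhaustive pass over the 216 declared inputs shows identical outputs.
verdict: equivalent


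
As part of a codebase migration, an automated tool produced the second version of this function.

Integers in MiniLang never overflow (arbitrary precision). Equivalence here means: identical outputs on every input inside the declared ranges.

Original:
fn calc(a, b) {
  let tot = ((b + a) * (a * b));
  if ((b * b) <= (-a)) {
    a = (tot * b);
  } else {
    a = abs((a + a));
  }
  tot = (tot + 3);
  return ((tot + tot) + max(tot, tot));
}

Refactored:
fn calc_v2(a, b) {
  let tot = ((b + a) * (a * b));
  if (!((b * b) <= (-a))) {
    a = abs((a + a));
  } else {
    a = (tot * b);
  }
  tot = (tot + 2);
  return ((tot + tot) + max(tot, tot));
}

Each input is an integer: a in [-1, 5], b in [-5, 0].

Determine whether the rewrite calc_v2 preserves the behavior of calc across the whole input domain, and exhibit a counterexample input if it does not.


Try a=-1, b=-5.
calc: tot := -30 | ((b * b) <= (-a)): false | a := 2 | tot := -27 | result -81
calc_v2: tot := -30 | (!((b * b) <= (-a))): true | a := 2 | tot := -28 | result -84
-81 against -84: the behavior changed.
verdict: not equivalent; witness: a=-1, b=-5


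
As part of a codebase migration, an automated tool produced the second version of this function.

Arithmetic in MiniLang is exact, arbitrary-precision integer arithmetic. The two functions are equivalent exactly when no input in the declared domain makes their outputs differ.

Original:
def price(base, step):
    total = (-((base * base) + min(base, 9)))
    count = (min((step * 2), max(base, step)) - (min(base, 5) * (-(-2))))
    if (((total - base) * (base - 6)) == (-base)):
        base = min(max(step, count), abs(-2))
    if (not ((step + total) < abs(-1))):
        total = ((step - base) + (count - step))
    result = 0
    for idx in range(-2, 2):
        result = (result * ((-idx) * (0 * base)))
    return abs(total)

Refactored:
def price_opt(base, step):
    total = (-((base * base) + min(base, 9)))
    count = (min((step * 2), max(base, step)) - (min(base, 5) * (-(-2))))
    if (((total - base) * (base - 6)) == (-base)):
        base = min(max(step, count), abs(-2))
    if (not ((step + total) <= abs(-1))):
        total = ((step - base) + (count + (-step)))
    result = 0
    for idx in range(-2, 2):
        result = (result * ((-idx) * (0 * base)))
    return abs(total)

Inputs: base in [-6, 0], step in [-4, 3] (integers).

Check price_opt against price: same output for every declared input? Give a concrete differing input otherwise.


Not equivalent: base=-2, step=3 separates them (9 vs 2).
price: total=-2, then count=7, then (((total - base) * (base - 6)) == (-base)) is false, then (not ((step + total) < abs(-1))) is true, then total=9, then result=0, then (idx=-2), then result=0, then (idx=-1), then result=0, then (idx=0), then result=0, then (idx=1), then result=0, then returns 9
price_opt: total=-2, then count=7, then (((total - base) * (base - 6)) == (-base)) is false, then (not ((step + total) <= abs(-1))) is false, then result=0, then (idx=-2), then result=0, then (idx=-1), then result=0, then (idx=0), then result=0, then (idx=1), then result=0, then returns 2
verdict: not equivalent; witness: base=-2, step=3


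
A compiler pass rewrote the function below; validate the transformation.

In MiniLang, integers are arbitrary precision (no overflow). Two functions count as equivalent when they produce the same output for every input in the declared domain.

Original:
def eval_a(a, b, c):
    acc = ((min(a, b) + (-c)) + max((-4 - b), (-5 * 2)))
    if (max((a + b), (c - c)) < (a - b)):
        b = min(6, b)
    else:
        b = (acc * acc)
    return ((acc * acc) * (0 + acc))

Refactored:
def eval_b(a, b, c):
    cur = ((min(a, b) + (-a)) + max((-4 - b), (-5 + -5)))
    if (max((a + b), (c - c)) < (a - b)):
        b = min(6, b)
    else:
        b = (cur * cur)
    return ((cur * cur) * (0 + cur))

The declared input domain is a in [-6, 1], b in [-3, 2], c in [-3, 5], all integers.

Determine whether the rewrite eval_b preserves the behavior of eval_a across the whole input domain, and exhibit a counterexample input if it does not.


These are not equivalent — on a=-6, b=-3, c=-3 the outputs split (-64 vs -1).
eval_a: acc := -4 | (max((a + b), (c - c)) < (a - b)): false | b := 16 | result -64
eval_b: cur := -1 | (max((a + b), (c - c)) < (a - b)): false | b := 1 | result -1
verdict: not equivalent; witness: a=-6, b=-3, c=-3


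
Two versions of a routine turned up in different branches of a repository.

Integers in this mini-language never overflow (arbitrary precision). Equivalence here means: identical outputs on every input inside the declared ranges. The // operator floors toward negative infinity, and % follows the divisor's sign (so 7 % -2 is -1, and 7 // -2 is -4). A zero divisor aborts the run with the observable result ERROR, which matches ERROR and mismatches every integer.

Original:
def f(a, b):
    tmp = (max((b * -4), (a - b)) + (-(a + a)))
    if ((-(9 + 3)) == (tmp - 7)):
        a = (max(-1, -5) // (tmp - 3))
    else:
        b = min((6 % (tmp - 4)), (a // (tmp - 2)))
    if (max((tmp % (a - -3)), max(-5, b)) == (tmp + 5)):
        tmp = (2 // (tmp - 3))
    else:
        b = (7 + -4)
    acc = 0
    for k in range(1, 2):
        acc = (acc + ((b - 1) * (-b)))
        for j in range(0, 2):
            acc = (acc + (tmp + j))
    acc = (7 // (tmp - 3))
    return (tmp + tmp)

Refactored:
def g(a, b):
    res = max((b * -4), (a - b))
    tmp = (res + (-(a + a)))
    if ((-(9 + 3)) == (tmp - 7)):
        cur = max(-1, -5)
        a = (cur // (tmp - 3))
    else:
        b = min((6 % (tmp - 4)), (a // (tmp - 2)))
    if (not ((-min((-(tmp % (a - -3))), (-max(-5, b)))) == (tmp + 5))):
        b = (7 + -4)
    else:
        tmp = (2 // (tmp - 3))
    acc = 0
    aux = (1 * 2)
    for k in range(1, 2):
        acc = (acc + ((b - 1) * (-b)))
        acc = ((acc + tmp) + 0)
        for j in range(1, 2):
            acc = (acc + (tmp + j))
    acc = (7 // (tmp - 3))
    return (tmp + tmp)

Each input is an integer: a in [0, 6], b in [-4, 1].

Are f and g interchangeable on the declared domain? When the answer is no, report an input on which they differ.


Although local variable names differ; and boolean connective usage differs; and constant usage differs; and min/max/abs usage differs; and loop structure differs; and arithmetic usage differs; and statement counts differ, 42/42 inputs agree.
verdict: equivalent


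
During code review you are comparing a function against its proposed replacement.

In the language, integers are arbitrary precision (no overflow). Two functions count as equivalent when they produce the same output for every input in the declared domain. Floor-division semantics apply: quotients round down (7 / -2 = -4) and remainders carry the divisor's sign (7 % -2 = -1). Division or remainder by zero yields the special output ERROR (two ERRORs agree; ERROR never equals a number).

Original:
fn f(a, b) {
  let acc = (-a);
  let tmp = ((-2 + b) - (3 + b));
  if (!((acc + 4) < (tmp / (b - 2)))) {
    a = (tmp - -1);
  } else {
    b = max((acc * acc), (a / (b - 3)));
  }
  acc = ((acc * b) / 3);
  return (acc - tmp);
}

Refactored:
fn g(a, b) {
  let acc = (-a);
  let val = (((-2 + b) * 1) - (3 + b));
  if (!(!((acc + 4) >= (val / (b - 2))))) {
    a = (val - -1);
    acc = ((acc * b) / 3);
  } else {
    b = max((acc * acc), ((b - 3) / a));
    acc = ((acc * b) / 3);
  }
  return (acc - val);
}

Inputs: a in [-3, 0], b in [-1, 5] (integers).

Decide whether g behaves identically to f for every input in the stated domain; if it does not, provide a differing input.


Not equivalent: a=0, b=1 separates them (5 vs ERROR).
f: acc becomes 0; next tmp becomes -5; next (!((acc + 4) < (tmp / (b - 2)))) evaluates to false; next b becomes 0; next acc becomes 0; next final value 5
g: acc becomes 0; next val becomes -5; next (!(!((acc + 4) >= (val / (b - 2))))) evaluates to false; next hits division by zero so the output is ERROR
verdict: not equivalent; witness: a=0, b=1


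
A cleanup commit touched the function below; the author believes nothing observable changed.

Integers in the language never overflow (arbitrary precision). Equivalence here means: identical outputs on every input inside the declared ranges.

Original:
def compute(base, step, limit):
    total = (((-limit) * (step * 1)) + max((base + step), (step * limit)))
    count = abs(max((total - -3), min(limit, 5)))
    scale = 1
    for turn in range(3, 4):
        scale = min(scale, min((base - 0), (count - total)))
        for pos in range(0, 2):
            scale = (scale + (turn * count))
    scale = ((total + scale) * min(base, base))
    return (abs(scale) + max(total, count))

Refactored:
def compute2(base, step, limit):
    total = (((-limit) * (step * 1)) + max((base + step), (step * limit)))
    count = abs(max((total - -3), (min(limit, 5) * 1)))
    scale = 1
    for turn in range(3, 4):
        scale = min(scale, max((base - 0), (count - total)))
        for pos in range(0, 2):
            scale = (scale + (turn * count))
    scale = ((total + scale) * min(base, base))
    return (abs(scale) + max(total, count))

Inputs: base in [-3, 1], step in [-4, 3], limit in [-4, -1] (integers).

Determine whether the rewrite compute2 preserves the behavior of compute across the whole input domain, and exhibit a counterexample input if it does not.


Take base=-3, step=-4, limit=-4.
compute: total := 0 | count := 3 | scale := 1 | iter turn=3: | scale := -3 | iter pos=0: | scale := 6 | iter pos=1: | scale := 15 | scale := -45 | result 48
compute2: total := 0 | count := 3 | scale := 1 | iter turn=3: | scale := 1 | iter pos=0: | scale := 10 | iter pos=1: | scale := 19 | scale := -57 | result 60
48 and 60 differ, so these are not the same function on this domain.
verdict: not equivalent; witness: base=-3, step=-4, limit=-4


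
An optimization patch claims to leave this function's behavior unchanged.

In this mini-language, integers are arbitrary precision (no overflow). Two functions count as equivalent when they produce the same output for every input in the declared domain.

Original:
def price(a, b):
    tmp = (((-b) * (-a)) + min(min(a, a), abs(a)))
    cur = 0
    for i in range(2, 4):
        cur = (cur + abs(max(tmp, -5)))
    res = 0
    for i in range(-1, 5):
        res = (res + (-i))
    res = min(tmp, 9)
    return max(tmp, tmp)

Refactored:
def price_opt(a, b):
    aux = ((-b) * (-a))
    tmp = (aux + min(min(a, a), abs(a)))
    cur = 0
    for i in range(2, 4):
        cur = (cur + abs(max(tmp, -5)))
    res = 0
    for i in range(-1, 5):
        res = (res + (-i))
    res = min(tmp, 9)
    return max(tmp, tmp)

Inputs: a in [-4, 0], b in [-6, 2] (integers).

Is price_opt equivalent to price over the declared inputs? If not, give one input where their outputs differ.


Comparing the listings, the differences include: statement counts differ; and local variable names differ.
Spot check at a=0, b=1 — price: tmp=0, then cur=0, then (i=2), then cur=0, then (i=3), then cur=0, then res=0, then (i=-1), then res=1, then (i=0), then res=1, then (i=1), then res=0, then (i=2), then res=-2, then (i=3), then res=-5, then (i=4), then res=-9, then res=0, then returns 0. price_opt: aux=0, then tmp=0, then cur=0, then (i=2), then cur=0, then (i=3), then cur=0, then res=0, then (i=-1), then res=1, then (i=0), then res=1, then (i=1), then res=0, then (i=2), then res=-2, then (i=3), then res=-5, then (i=4), then res=-9, then res=0, then returns 0. Both give 0.
Sweeping the whole domain (45 inputs) finds no disagreement.
verdict: equivalent


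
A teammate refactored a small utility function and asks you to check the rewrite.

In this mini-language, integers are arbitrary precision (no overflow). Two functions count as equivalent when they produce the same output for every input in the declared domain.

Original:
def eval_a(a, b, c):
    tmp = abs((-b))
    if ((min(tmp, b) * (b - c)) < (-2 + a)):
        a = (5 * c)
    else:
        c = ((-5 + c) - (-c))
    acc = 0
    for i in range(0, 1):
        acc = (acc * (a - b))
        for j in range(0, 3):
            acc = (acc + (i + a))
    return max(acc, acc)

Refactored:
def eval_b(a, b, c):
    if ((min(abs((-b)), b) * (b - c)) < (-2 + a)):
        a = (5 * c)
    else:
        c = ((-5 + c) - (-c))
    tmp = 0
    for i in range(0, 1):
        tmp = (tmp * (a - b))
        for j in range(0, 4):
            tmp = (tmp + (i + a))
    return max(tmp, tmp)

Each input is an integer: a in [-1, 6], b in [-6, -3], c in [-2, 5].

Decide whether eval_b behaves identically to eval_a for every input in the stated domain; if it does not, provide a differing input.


These are not equivalent — on a=-1, b=-6, c=-2 the outputs split (-3 vs -4).
eval_a: tmp = 6; ((min(tmp, b) * (b - c)) < (-2 + a)) -> false; c = -9; acc = 0; [i=0]; acc = 0; [j=0]; acc = -1; [j=1]; acc = -2; [j=2]; acc = -3; return -3
eval_b: ((min(abs((-b)), b) * (b - c)) < (-2 + a)) -> false; c = -9; tmp = 0; [i=0]; tmp = 0; [j=0]; tmp = -1; [j=1]; tmp = -2; [j=2]; tmp = -3; [j=3]; tmp = -4; return -4
verdict: not equivalent; witness: a=-1, b=-6, c=-2


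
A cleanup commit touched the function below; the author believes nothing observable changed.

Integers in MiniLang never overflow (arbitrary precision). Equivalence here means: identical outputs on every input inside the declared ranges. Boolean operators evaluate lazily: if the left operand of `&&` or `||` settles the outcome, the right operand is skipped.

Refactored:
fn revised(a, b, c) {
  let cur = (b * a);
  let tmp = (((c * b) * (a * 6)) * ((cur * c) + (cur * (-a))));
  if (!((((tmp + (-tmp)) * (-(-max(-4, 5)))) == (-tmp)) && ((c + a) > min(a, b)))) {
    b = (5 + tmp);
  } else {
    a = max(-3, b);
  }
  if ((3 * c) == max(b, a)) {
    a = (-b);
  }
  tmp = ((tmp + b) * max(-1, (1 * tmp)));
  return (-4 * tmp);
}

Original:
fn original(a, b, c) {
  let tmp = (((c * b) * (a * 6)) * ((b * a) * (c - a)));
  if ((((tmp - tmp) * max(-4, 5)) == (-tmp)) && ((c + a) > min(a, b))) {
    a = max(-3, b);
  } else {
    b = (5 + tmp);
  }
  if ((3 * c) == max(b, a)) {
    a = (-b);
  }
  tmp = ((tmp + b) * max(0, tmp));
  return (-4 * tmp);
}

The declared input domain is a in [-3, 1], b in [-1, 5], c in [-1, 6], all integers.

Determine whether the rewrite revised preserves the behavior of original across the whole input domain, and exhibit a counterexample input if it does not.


Run the pair on a=-3, b=-1, c=-1.
original: tmp=-108, then ((((tmp - tmp) * max(-4, 5)) == (-tmp)) && ((c + a) > min(a, b))) is false, then b=-103, then ((3 * c) == max(b, a)) is true, then a=103, then tmp=0, then returns 0
revised: cur=3, then tmp=-108, then (!((((tmp + (-tmp)) * (-(-max(-4, 5)))) == (-tmp)) && ((c + a) > min(a, b)))) is true, then b=-103, then ((3 * c) == max(b, a)) is true, then a=103, then tmp=211, then returns -844
0 vs -844 — the two versions disagree here.
verdict: not equivalent; witness: a=-3, b=-1, c=-1


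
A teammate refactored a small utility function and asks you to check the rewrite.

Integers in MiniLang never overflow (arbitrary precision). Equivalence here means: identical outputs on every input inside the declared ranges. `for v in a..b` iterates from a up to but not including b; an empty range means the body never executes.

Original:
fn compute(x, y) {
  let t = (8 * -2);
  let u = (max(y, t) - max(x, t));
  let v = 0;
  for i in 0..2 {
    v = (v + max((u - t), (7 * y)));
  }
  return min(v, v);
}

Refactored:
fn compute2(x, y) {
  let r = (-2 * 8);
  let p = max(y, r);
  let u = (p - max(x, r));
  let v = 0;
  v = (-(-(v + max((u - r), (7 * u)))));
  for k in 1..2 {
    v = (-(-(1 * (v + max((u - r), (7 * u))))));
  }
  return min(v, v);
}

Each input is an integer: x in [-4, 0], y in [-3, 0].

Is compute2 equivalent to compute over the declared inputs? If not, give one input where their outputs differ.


Consider the input x=-4, y=-1.
compute: t := -16 | u := 3 | v := 0 | iter i=0: | v := 19 | iter i=1: | v := 38 | result 38
compute2: r := -16 | p := -1 | u := 3 | v := 0 | v := 21 | iter k=1: | v := 42 | result 42
38 and 42 differ, so these are not the same function on this domain.
verdict: not equivalent; witness: x=-4, y=-1


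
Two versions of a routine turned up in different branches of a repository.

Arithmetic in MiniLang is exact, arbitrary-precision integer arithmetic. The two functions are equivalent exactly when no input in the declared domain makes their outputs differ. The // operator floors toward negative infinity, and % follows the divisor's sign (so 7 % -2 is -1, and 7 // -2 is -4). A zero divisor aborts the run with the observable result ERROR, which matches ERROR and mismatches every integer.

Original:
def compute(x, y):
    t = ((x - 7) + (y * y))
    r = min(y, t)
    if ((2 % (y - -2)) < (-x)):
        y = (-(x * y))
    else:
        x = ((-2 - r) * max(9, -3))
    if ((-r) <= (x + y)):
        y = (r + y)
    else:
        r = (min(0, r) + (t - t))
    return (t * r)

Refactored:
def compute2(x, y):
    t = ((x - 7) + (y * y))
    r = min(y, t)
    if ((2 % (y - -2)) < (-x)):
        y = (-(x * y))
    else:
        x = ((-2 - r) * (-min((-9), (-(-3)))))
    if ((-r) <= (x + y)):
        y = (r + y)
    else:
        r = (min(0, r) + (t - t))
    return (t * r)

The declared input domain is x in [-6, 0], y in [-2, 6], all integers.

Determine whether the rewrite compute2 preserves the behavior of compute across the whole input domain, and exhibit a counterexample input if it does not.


Behavior is preserved: although min/max/abs usage differs, the outputs never diverge.
One worked example (x=-1, y=5) — compute: t=17, then r=5, then ((2 % (y - -2)) < (-x)) is false, then x=-63, then ((-r) <= (x + y)) is false, then r=0, then returns 0; compute2: t=17, then r=5, then ((2 % (y - -2)) < (-x)) is false, then x=-63, then ((-r) <= (x + y)) is false, then r=0, then returns 0; agreement on 0.
Sweeping the whole domain (63 inputs) finds no disagreement.
verdict: equivalent


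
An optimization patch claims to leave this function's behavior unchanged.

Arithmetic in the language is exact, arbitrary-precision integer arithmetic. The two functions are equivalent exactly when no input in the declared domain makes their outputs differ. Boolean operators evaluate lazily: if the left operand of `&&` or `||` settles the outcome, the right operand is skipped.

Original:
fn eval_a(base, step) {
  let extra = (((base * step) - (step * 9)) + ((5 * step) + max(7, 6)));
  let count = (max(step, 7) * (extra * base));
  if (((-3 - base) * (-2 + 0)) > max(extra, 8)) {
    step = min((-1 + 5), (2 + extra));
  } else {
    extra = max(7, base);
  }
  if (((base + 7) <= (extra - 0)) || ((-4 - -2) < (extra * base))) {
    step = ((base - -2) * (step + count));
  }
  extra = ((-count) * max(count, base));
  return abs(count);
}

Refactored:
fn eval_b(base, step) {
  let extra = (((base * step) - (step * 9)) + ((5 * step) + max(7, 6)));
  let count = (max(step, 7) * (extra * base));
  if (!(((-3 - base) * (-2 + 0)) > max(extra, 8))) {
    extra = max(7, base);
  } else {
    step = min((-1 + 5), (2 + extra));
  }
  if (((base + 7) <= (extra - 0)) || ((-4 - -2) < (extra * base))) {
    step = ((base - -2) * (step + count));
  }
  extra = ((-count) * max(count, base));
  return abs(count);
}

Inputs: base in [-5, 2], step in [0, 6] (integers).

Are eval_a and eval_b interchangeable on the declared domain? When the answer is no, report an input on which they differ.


Behavior is preserved: although boolean connective usage differs, the outputs never diverge.
One worked example (base=0, step=0) — eval_a: extra := 7 | count := 0 | (((-3 - base) * (-2 + 0)) > max(extra, 8)): false | extra := 7 | (((base + 7) <= (extra - 0)) || ((-4 - -2) < (extra * base))): true | step := 0 | extra := 0 | result 0; eval_b: extra := 7 | count := 0 | (!(((-3 - base) * (-2 + 0)) > max(extra, 8))): true | extra := 7 | (((base + 7) <= (extra - 0)) || ((-4 - -2) < (extra * base))): true | step := 0 | extra := 0 | result 0; agreement on 0.
Across all 56 domain points the two functions coincide.
verdict: equivalent


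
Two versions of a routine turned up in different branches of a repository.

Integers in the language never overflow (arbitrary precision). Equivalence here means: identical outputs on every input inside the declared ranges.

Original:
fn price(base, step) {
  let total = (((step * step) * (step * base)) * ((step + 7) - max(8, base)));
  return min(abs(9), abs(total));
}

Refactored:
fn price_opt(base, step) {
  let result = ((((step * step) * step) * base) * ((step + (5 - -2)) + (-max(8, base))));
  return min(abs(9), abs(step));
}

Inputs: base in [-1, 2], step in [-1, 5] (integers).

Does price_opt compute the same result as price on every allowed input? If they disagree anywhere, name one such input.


Not equivalent: base=-1, step=-1 separates them (2 vs 1).
price: total becomes -2; next final value 2
price_opt: result becomes -2; next final value 1
verdict: not equivalent; witness: base=-1, step=-1


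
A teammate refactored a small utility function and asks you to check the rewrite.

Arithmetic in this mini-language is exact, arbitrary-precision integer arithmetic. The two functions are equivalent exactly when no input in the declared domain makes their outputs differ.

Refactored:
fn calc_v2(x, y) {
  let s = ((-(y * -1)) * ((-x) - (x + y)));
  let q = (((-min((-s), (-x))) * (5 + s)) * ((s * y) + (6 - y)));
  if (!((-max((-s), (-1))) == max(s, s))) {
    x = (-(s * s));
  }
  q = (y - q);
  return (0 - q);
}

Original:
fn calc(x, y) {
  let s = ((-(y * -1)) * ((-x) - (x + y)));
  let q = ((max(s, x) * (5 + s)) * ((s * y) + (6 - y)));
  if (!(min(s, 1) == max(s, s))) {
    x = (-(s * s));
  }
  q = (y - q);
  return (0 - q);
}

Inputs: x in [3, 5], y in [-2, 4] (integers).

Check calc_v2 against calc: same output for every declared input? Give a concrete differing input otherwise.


Side by side, the visible changes include: same computation, different form.
Spot check at x=3, y=-1 — calc: s := 5 | q := 100 | (!(min(s, 1) == max(s, s))): true | x := -25 | q := -101 | result 101. calc_v2: s := 5 | q := 100 | (!((-max((-s), (-1))) == max(s, s))): true | x := -25 | q := -101 | result 101. Both give 101.
Every one of the 21 inputs gives matching results.
verdict: equivalent


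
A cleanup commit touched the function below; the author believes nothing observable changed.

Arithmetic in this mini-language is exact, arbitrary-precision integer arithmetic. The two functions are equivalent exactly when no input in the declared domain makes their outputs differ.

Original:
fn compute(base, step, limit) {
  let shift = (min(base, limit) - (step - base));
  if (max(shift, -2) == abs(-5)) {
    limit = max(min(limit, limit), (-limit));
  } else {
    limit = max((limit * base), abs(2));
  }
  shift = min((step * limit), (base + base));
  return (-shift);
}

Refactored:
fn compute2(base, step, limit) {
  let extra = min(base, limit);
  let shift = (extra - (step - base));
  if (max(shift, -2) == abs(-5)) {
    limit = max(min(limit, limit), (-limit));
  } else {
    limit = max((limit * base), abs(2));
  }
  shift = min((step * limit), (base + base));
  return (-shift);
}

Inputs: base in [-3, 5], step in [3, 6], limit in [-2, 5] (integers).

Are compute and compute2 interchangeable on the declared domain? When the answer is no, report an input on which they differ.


Equivalent — the differences include statement counts differ; also local variable names differ, yet no declared input distinguishes the two.
Spot check at base=1, step=6, limit=2 — compute: shift := -4 | (max(shift, -2) == abs(-5)): false | limit := 2 | shift := 2 | result -2. compute2: extra := 1 | shift := -4 | (max(shift, -2) == abs(-5)): false | limit := 2 | shift := 2 | result -2. Both give -2.
Checked all 288 inputs in the declared domain: the outputs agree on every one.
verdict: equivalent


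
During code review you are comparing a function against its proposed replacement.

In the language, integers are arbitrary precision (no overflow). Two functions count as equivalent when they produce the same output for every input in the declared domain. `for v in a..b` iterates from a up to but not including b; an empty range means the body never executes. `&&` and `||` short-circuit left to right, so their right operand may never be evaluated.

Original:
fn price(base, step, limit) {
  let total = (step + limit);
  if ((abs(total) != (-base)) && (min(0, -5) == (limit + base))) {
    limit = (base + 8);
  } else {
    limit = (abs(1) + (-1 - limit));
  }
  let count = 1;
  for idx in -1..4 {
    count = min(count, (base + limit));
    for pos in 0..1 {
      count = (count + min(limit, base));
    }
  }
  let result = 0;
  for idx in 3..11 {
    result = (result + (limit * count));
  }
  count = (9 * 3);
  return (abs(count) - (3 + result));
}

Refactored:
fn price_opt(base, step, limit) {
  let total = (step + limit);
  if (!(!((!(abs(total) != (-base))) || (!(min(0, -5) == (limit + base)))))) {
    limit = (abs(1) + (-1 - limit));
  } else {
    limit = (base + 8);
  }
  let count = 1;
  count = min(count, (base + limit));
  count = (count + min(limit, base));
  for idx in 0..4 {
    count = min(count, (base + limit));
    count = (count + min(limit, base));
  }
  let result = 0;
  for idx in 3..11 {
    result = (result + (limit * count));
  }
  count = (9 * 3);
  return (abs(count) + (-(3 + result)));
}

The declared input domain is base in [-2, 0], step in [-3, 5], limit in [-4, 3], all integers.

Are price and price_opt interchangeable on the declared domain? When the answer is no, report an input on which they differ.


Although local variable names differ; statement counts differ; arithmetic usage differs; min/max/abs usage differs; loop structure differs; boolean connective usage differs, 216/216 inputs agree.
verdict: equivalent


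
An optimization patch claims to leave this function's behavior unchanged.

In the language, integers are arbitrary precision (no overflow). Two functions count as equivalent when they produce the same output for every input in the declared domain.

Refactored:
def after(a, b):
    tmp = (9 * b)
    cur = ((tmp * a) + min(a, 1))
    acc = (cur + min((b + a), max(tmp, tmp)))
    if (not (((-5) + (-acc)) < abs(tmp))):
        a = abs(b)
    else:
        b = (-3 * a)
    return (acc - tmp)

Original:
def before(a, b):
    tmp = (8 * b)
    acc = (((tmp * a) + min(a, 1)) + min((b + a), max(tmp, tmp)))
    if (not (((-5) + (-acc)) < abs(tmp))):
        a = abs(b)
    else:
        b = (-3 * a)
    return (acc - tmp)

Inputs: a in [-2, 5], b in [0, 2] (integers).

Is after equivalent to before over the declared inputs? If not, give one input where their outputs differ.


Evaluate both at a=-2, b=1.
before: tmp = 8; acc = -19; (not (((-5) + (-acc)) < abs(tmp))) -> true; a = 1; return -27
after: tmp = 9; cur = -20; acc = -21; (not (((-5) + (-acc)) < abs(tmp))) -> true; a = 1; return -30
-27 vs -30 — the two versions disagree here.
verdict: not equivalent; witness: a=-2, b=1


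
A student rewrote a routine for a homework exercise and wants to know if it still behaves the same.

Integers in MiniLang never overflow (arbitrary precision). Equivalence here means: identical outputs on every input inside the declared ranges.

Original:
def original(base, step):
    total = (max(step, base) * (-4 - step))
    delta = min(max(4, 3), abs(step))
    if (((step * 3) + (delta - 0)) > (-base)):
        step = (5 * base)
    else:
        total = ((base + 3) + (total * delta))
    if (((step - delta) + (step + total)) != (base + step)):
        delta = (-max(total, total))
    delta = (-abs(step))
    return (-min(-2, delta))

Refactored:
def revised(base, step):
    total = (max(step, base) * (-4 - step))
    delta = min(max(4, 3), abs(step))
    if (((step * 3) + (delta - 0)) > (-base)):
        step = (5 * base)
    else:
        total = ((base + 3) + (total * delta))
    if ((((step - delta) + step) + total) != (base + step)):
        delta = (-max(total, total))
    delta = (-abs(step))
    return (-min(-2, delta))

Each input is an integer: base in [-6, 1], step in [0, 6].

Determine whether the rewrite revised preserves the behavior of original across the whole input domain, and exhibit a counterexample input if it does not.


Behavior is preserved: although same computation, different form, the outputs never diverge.
Spot check at base=-4, step=6 — original: total = -60; delta = 4; (((step * 3) + (delta - 0)) > (-base)) -> true; step = -20; (((step - delta) + (step + total)) != (base + step)) -> true; delta = 60; delta = -20; return 20. revised: total = -60; delta = 4; (((step * 3) + (delta - 0)) > (-base)) -> true; step = -20; ((((step - delta) + step) + total) != (base + step)) -> true; delta = 60; delta = -20; return 20. Both give 20.
Sweeping the whole domain (56 inputs) finds no disagreement.
verdict: equivalent


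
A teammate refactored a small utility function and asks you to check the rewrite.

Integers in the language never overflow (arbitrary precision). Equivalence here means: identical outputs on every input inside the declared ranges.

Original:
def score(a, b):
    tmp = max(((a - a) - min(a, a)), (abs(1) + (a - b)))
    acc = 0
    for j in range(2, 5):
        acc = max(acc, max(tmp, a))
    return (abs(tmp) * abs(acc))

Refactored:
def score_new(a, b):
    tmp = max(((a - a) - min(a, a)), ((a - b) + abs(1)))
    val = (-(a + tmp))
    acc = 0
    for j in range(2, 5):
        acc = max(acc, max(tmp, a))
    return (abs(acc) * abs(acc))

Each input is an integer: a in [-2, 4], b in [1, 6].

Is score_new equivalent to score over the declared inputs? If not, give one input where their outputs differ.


The rewrite breaks on a=1, b=2, where the results are 0 and 1.
score: tmp=0, then acc=0, then (j=2), then acc=1, then (j=3), then acc=1, then (j=4), then acc=1, then returns 0
score_new: tmp=0, then val=-1, then acc=0, then (j=2), then acc=1, then (j=3), then acc=1, then (j=4), then acc=1, then returns 1
verdict: not equivalent; witness: a=1, b=2


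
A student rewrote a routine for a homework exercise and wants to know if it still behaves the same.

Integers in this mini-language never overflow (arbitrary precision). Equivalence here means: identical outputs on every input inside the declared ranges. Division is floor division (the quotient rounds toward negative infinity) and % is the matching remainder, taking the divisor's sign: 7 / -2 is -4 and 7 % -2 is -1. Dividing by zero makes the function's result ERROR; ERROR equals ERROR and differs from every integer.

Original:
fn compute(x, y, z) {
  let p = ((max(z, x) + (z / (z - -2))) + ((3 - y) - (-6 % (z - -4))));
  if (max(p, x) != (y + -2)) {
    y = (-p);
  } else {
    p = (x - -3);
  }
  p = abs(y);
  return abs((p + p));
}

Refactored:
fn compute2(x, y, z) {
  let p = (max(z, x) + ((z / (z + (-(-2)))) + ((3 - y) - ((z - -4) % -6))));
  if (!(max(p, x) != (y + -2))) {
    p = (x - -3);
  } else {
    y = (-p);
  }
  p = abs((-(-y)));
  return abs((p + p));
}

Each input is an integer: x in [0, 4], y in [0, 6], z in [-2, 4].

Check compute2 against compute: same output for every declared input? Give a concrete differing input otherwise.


x=0, y=0, z=-1 yields 4 from compute but 10 from compute2.
verdict: not equivalent; witness: x=0, y=0, z=-1


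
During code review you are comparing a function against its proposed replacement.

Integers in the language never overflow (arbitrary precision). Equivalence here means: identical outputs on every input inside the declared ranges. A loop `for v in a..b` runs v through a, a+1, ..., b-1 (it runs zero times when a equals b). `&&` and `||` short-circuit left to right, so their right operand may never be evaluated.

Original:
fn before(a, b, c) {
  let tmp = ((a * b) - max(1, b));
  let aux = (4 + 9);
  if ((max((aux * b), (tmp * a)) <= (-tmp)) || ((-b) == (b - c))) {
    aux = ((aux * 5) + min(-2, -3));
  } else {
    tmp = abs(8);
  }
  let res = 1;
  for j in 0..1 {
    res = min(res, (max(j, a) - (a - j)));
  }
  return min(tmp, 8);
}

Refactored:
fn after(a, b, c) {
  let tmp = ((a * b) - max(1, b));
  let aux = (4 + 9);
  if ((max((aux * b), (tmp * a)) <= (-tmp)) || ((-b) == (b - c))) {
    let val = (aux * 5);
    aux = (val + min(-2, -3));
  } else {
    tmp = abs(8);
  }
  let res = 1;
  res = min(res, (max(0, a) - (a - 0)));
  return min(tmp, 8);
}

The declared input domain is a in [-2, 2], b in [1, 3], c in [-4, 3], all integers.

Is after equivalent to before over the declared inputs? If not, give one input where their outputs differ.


The two are interchangeable: local variable names differ; also constant usage differs; also loop structure differs, and every declared input agrees.
As a probe, take a=0, b=1, c=3: before runs tmp = -1; aux = 13; ((max((aux * b), (tmp * a)) <= (-tmp)) || ((-b) == (b - c))) -> false; tmp = 8; res = 1; [j=0]; res = 0; return 8; after runs tmp = -1; aux = 13; ((max((aux * b), (tmp * a)) <= (-tmp)) || ((-b) == (b - c))) -> false; tmp = 8; res = 1; res = 0; return 8; both end at 8.
Sweeping the whole domain (120 inputs) finds no disagreement.
verdict: equivalent


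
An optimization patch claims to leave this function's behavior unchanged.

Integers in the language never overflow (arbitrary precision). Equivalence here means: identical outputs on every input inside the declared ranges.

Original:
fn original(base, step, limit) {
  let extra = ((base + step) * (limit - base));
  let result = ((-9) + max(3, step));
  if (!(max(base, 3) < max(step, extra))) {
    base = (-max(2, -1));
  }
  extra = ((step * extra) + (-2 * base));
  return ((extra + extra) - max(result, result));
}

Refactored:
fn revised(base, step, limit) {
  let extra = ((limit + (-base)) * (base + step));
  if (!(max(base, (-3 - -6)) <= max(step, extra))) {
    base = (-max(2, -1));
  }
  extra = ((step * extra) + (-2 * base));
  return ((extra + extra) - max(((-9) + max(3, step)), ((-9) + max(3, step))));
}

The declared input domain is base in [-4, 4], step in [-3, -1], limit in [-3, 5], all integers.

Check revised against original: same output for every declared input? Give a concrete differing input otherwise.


At base=-1, step=-2, limit=-2: original gives 2, revised gives -2.
verdict: not equivalent; witness: base=-1, step=-2, limit=-2


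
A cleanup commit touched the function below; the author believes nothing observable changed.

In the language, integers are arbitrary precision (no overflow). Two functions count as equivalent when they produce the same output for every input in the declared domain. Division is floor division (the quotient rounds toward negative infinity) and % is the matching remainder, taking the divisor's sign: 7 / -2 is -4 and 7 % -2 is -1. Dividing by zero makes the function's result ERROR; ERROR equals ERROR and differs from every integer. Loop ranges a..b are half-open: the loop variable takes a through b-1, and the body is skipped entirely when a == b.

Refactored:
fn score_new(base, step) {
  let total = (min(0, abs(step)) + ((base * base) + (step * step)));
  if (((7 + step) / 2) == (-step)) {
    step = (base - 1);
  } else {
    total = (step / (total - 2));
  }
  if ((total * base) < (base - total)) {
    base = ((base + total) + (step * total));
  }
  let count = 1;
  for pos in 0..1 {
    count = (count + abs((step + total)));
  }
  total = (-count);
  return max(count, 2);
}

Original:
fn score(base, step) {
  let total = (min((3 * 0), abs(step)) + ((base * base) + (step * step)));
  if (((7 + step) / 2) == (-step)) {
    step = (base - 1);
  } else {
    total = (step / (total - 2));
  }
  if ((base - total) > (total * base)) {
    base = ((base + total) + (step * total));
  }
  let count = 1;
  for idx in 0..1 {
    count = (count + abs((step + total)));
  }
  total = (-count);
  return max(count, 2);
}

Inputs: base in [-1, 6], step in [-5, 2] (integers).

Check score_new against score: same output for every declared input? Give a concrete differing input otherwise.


Behavior is preserved: although constant usage differs, and arithmetic usage differs, and comparison usage differs, and local variable names differ, the outputs never diverge.
One worked example (base=5, step=2) — score: total=29, then (((7 + step) / 2) == (-step)) is false, then total=0, then ((base - total) > (total * base)) is true, then base=5, then count=1, then (idx=0), then count=3, then total=-3, then returns 3; score_new: total=29, then (((7 + step) / 2) == (-step)) is false, then total=0, then ((total * base) < (base - total)) is true, then base=5, then count=1, then (pos=0), then count=3, then total=-3, then returns 3; agreement on 3.
Across all 64 domain points the two functions coincide.
verdict: equivalent


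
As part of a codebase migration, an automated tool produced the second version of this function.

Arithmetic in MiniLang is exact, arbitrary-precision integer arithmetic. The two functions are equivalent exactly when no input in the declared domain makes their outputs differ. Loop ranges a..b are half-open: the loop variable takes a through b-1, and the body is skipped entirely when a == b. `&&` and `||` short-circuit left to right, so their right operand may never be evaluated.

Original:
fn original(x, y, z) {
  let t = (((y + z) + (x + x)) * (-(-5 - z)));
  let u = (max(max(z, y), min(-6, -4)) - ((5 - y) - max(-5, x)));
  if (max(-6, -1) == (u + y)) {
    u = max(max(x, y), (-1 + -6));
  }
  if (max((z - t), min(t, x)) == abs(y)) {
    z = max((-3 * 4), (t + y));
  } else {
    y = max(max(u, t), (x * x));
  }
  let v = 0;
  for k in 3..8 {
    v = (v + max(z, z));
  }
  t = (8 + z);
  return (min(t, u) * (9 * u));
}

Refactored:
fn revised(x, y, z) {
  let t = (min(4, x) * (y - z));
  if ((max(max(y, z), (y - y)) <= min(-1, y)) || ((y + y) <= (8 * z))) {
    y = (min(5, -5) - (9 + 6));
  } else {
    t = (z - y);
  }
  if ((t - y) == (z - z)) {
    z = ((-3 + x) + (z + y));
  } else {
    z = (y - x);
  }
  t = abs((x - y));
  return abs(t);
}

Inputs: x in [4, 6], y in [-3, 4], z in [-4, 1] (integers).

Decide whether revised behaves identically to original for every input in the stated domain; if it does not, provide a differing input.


Input x=4, y=-3, z=-4: 441 from original versus 7 from revised.
verdict: not equivalent; witness: x=4, y=-3, z=-4
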